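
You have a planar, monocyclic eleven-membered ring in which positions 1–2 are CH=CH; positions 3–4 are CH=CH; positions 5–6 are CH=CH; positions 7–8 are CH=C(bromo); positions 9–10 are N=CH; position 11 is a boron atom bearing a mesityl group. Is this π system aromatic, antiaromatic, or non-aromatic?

The p orbitals form a continuous loop: every atom in a ring double bond is sp² and brings one electron to the p orbital; each sp² =N– keeps its lone pair in-plane and puts one electron into the π system; the boron has an empty p orbital. The ring is fully conjugated.
Adding the contributions, 5 × 2 = 10 from the double-bond units + 0 from the B(mesityl) atom = 10.
That gives a 4n+2 count (10, n = 2).

Aromatic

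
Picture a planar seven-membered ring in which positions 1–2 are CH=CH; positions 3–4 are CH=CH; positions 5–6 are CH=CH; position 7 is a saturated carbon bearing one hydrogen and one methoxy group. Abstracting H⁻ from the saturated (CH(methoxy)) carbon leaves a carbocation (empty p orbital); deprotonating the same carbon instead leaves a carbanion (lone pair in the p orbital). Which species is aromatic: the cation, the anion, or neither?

The cation

Both ions have a continuous loop of p orbitals — each ring atom is sp².
Cation: 3 × 2 + 0 = 6 π electrons → 4(1)+2, aromatic.
Anion: 3 × 2 + 2 = 8 π electrons → 4(2), antiaromatic.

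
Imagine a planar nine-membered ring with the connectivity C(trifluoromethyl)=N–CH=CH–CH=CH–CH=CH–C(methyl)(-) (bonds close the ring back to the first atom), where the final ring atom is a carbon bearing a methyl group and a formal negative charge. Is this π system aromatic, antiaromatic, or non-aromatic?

Aromatic

Every ring atom contributes a p orbital perpendicular to the ring (every atom in a ring double bond is sp² and brings one electron to the p orbital; the doubly-bonded nitrogens are pyridine-type — their lone pairs lie in the ring plane, leaving one electron in the p orbital; the carbanion's lone pair occupies the p orbital), so the π system is cyclic and fully conjugated.
π-electron count: 4 × 2 = 8 from the double-bond units + 2 from the C(methyl)(-) atom = 10.
With 10 π electrons (n = 2), the Hückel 4n+2 condition holds.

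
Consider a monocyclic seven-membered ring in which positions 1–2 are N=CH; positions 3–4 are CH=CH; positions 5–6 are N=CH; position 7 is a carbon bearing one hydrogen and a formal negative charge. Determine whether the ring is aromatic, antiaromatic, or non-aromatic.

Antiaromatic

All ring atoms are sp² and supply a p orbital to the ring (every atom in a ring double bond is sp² and brings one electron to the p orbital; the doubly-bonded nitrogens are pyridine-type — their lone pairs lie in the ring plane, leaving one electron in the p orbital; the carbanion's lone pair occupies the p orbital); the conjugation is uninterrupted.
Tallying contributions gives 3 × 2 = 6 from the double-bond units + 2 from the CH(-) atom = 8.
8 is a 4n count (n = 2), so the planar conjugated ring is antiaromatic.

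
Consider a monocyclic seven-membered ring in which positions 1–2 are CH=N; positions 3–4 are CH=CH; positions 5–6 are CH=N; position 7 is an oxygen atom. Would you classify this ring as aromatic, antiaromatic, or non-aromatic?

Check conjugation: the double-bond atoms are sp², each contributing one p electron; the doubly-bonded nitrogens are pyridine-type — their lone pairs lie in the ring plane, leaving one electron in the p orbital; the oxygen donates one lone pair from its p orbital — every position has a p orbital, so the cyclic π system is continuous.
Adding the contributions, 3 × 2 = 6 from the double-bond units + 2 from the O atom = 8.
8 = 4(2); a planar, fully conjugated 4n system is antiaromatic.

Antiaromatic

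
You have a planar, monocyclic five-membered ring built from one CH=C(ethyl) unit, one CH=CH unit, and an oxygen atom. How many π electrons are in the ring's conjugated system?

6

All ring atoms are sp² and supply a p orbital to the ring (the double-bond atoms are sp², each contributing one p electron; the oxygen donates one lone pair from its p orbital); the conjugation is uninterrupted.
π-electron count: 2 × 2 = 4 from the double-bond units + 2 from the O atom = 6.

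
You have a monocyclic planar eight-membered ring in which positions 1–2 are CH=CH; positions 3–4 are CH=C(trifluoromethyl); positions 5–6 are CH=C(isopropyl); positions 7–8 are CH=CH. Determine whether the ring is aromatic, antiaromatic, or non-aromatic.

Check conjugation: every atom in a ring double bond is sp² and brings one electron to the p orbital — every position has a p orbital, so the cyclic π system is continuous.
π-electron count: 4 × 2 = 8 from the 4 double-bond units.
8 = 4(2); a planar, fully conjugated 4n system is antiaromatic.

Antiaromatic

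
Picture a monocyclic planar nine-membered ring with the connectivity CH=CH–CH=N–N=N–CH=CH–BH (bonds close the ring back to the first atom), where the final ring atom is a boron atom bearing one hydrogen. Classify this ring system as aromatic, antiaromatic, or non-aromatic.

The p orbitals form a continuous loop: the double-bond atoms are sp², each contributing one p electron; the doubly-bonded nitrogens are pyridine-type — their lone pairs lie in the ring plane, leaving one electron in the p orbital; the boron has an empty p orbital. The ring is fully conjugated.
π-electron count: 4 × 2 = 8 from the double-bond units + 0 from the BH atom = 8.
A 4n π count (8, n = 2) in a planar conjugated ring means antiaromatic.

Antiaromatic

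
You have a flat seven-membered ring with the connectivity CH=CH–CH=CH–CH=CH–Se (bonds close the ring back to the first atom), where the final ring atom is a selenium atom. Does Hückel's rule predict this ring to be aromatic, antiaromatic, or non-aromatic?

Antiaromatic

Check conjugation: each doubly-bonded ring atom is sp² with one p-orbital electron; the selenium donates one lone pair from its p orbital — every position has a p orbital, so the cyclic π system is continuous.
Counting π electrons: 3 × 2 = 6 from the double-bond units + 2 from the Se atom = 8.
8 is a 4n count (n = 2), so the planar conjugated ring is antiaromatic.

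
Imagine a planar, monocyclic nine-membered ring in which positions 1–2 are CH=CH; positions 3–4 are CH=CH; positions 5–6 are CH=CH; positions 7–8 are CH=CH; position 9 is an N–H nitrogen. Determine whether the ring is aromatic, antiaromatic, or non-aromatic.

Every ring atom contributes a p orbital perpendicular to the ring (the double-bond atoms are sp², each contributing one p electron; the pyrrole-type nitrogen donates its lone pair from the p orbital), so the π system is cyclic and fully conjugated.
π-electron count: 4 × 2 = 8 from the double-bond units + 2 from the NH atom = 10.
Since 10 = 4·2 + 2, the ring meets the 4n+2 criterion.

Aromatic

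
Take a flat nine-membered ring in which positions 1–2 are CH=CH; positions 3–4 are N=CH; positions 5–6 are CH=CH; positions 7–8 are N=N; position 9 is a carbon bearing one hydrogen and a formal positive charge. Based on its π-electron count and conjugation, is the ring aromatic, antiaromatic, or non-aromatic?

Every ring atom contributes a p orbital perpendicular to the ring (every atom in a ring double bond is sp² and brings one electron to the p orbital; the doubly-bonded nitrogens are pyridine-type — their lone pairs lie in the ring plane, leaving one electron in the p orbital; the carbocation has an empty p orbital), so the π system is cyclic and fully conjugated.
Tallying contributions gives 4 × 2 = 8 from the double-bond units + 0 from the CH(+) atom = 8.
With 8 = 4·2 π electrons, Hückel's rule classifies the planar ring as antiaromatic.

Antiaromatic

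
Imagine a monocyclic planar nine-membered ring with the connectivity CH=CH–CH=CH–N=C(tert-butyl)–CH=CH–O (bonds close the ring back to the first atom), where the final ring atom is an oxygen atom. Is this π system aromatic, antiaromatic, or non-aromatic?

Check conjugation: each doubly-bonded ring atom is sp² with one p-orbital electron; each =N– nitrogen is pyridine-type (lone pair in the sp² plane, one electron in the p orbital); the oxygen donates one lone pair from its p orbital — every position has a p orbital, so the cyclic π system is continuous.
Tallying contributions gives 4 × 2 = 8 from the double-bond units + 2 from the O atom = 10.
That gives a 4n+2 count (10, n = 2).

Aromatic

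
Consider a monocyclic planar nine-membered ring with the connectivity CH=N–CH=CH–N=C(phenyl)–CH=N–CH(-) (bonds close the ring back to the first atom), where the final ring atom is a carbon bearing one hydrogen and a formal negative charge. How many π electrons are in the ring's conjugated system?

10

Every ring atom contributes a p orbital perpendicular to the ring (every atom in a ring double bond is sp² and brings one electron to the p orbital; each sp² =N– keeps its lone pair in-plane and puts one electron into the π system; the carbanion's lone pair occupies the p orbital), so the π system is cyclic and fully conjugated.
Counting π electrons: 4 × 2 = 8 from the double-bond units + 2 from the CH(-) atom = 10.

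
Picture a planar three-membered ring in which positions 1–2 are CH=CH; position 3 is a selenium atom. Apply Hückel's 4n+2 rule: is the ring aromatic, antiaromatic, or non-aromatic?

Check conjugation: each doubly-bonded ring atom is sp² with one p-orbital electron; the selenium donates one lone pair from its p orbital — every position has a p orbital, so the cyclic π system is continuous.
Adding the contributions, 1 × 2 = 2 from the double-bond unit + 2 from the Se atom = 4.
A 4n π count (4, n = 1) in a planar conjugated ring means antiaromatic.

Antiaromatic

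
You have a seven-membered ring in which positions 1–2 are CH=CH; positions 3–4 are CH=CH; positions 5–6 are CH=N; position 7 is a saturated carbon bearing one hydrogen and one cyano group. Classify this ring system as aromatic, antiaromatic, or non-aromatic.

The CH(cyano) carbon is saturated: that saturated carbon is sp³ and has no p orbital in the ring π system. Conjugation is not continuous around the ring.
Without a continuous loop of overlapping p orbitals the Hückel electron count never comes into play.

Non-aromatic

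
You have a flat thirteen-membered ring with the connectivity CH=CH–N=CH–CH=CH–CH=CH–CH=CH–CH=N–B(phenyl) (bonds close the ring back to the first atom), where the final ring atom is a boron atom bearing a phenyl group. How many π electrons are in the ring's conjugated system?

Every ring atom contributes a p orbital perpendicular to the ring (the double-bond atoms are sp², each contributing one p electron; each =N– nitrogen is pyridine-type (lone pair in the sp² plane, one electron in the p orbital); the boron has an empty p orbital), so the π system is cyclic and fully conjugated.
π-electron count: 6 × 2 = 12 from the double-bond units + 0 from the B(phenyl) atom = 12.

12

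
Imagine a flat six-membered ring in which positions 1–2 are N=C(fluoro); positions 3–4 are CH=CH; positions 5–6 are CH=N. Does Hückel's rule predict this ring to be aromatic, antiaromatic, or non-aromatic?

All ring atoms are sp² and supply a p orbital to the ring (every atom in a ring double bond is sp² and brings one electron to the p orbital; each =N– nitrogen is pyridine-type (lone pair in the sp² plane, one electron in the p orbital)); the conjugation is uninterrupted.
π-electron count: 3 × 2 = 6 from the 3 double-bond units.
6 = 4(1) + 2, which satisfies Hückel's 4n+2 rule.

Aromatic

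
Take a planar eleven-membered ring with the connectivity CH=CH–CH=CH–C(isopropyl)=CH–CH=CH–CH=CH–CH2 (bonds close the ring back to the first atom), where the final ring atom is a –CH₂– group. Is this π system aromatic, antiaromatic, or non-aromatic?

Non-aromatic

At the CH2 position, the tetrahedral CH₂ carbon is sp³ and has no p orbital in the ring π system; the ring's p-orbital overlap is broken there.
Without a continuous loop of overlapping p orbitals the Hückel electron count never comes into play.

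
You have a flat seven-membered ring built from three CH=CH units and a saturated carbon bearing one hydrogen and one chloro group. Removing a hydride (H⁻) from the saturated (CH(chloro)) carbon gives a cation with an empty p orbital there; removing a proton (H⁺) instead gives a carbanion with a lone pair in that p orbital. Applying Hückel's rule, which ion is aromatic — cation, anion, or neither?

The cation

Both ions have a continuous loop of p orbitals — each ring atom is sp².
Cation: 3 × 2 + 0 = 6 π electrons → 4(1)+2, aromatic.
Anion: 3 × 2 + 2 = 8 π electrons → 4(2), antiaromatic.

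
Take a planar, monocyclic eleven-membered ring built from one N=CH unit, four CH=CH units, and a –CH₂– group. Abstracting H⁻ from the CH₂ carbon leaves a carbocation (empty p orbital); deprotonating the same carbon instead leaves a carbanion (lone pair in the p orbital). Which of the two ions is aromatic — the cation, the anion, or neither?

The cation

Once that carbon is sp², every ring atom has a p orbital and both ions are fully conjugated.
Cation: 5 × 2 + 0 = 10 π electrons → 4(2)+2, aromatic.
Anion: 5 × 2 + 2 = 12 π electrons → 4(3), antiaromatic.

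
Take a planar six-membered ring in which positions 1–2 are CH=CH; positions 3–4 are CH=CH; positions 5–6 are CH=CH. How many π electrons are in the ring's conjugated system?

All ring atoms are sp² and supply a p orbital to the ring (the double-bond atoms are sp², each contributing one p electron); the conjugation is uninterrupted.
Adding the contributions, 3 × 2 = 6 from the 3 double-bond units.
This is benzene.

6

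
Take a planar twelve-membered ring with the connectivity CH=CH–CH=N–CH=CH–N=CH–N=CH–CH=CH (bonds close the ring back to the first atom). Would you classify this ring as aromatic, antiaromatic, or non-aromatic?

Every ring atom contributes a p orbital perpendicular to the ring (each doubly-bonded ring atom is sp² with one p-orbital electron; the doubly-bonded nitrogens are pyridine-type — their lone pairs lie in the ring plane, leaving one electron in the p orbital), so the π system is cyclic and fully conjugated.
Tallying contributions gives 6 × 2 = 12 from the 6 double-bond units.
With 12 = 4·3 π electrons, Hückel's rule classifies the planar ring as antiaromatic.

Antiaromatic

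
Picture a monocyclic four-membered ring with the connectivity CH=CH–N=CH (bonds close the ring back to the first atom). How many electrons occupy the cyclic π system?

All ring atoms are sp² and supply a p orbital to the ring (each doubly-bonded ring atom is sp² with one p-orbital electron; the doubly-bonded nitrogens are pyridine-type — their lone pairs lie in the ring plane, leaving one electron in the p orbital); the conjugation is uninterrupted.
Adding the contributions, 2 × 2 = 4 from the 2 double-bond units.

4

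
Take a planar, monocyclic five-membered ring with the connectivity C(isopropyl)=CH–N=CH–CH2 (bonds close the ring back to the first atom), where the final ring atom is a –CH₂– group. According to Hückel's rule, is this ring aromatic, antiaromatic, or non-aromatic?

Because the tetrahedral CH₂ carbon is sp³ and has no p orbital in the ring π system at the CH2 position, the π system cannot extend all the way around the ring.
Broken conjugation rules out both aromaticity and antiaromaticity.

Non-aromatic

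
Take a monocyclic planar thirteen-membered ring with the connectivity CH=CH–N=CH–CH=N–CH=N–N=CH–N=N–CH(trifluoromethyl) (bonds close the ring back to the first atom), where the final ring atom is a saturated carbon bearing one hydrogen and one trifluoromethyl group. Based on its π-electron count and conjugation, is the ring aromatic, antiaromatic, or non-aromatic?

Because that saturated carbon is sp³ and has no p orbital in the ring π system at the CH(trifluoromethyl) position, the π system cannot extend all the way around the ring.
Without a continuous loop of overlapping p orbitals the Hückel electron count never comes into play.

Non-aromatic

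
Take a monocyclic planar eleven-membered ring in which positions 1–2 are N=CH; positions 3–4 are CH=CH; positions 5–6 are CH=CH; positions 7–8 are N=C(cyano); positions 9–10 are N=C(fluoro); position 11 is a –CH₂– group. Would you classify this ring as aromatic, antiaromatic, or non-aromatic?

Non-aromatic

At the CH2 position, the tetrahedral CH₂ carbon is sp³ and has no p orbital in the ring π system; the ring's p-orbital overlap is broken there.
Hückel's rule only applies to fully conjugated rings, so this one is simply non-aromatic.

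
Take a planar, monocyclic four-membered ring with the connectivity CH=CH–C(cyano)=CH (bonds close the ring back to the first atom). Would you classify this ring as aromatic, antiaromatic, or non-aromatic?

Check conjugation: each doubly-bonded ring atom is sp² with one p-orbital electron — every position has a p orbital, so the cyclic π system is continuous.
Adding the contributions, 2 × 2 = 4 from the 2 double-bond units.
4 is a 4n count (n = 1), so the planar conjugated ring is antiaromatic.

Antiaromatic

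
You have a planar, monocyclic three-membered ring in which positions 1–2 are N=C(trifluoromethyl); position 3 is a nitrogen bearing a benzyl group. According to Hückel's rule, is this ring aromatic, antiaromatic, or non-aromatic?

Check conjugation: the double-bond atoms are sp², each contributing one p electron; the doubly-bonded nitrogens are pyridine-type — their lone pairs lie in the ring plane, leaving one electron in the p orbital; the pyrrole-type nitrogen donates its lone pair from the p orbital — every position has a p orbital, so the cyclic π system is continuous.
Counting π electrons: 1 × 2 = 2 from the double-bond unit + 2 from the N(benzyl) atom = 4.
4 is a 4n count (n = 1), so the planar conjugated ring is antiaromatic.

Antiaromatic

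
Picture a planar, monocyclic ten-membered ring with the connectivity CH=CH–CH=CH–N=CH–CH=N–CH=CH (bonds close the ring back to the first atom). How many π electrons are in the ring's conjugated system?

The p orbitals form a continuous loop: every atom in a ring double bond is sp² and brings one electron to the p orbital; each =N– nitrogen is pyridine-type (lone pair in the sp² plane, one electron in the p orbital). The ring is fully conjugated.
π-electron count: 5 × 2 = 10 from the 5 double-bond units.

10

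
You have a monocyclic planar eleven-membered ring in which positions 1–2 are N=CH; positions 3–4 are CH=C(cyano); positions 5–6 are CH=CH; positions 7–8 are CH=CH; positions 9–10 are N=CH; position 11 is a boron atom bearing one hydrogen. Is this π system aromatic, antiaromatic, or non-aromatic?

Every ring atom contributes a p orbital perpendicular to the ring (every atom in a ring double bond is sp² and brings one electron to the p orbital; each sp² =N– keeps its lone pair in-plane and puts one electron into the π system; the boron has an empty p orbital), so the π system is cyclic and fully conjugated.
Adding the contributions, 5 × 2 = 10 from the double-bond units + 0 from the BH atom = 10.
10 = 4(2) + 2, which satisfies Hückel's 4n+2 rule.

Aromatic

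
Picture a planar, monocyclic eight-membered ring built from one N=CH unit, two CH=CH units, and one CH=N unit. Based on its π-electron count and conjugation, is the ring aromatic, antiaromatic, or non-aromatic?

All ring atoms are sp² and supply a p orbital to the ring (the double-bond atoms are sp², each contributing one p electron; each sp² =N– keeps its lone pair in-plane and puts one electron into the π system); the conjugation is uninterrupted.
Tallying contributions gives 4 × 2 = 8 from the 4 double-bond units.
A 4n π count (8, n = 2) in a planar conjugated ring means antiaromatic.

Antiaromatic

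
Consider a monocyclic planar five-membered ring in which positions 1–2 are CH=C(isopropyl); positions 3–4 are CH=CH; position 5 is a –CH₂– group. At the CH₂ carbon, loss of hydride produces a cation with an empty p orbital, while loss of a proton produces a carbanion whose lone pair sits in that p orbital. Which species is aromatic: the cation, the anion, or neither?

The anion

In either ion the ring is fully conjugated: every atom, including the new sp² carbon, supplies a p orbital.
Cation: 2 × 2 + 0 = 4 π electrons → 4(1), antiaromatic.
Anion: 2 × 2 + 2 = 6 π electrons → 4(1)+2, aromatic.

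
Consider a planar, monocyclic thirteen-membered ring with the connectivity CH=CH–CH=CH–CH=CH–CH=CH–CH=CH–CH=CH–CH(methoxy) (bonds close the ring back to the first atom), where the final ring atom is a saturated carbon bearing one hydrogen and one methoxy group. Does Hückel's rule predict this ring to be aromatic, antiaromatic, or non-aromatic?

At the CH(methoxy) position, that saturated carbon is sp³ and has no p orbital in the ring π system; the ring's p-orbital overlap is broken there.
Hückel's rule only applies to fully conjugated rings, so this one is simply non-aromatic.

Non-aromatic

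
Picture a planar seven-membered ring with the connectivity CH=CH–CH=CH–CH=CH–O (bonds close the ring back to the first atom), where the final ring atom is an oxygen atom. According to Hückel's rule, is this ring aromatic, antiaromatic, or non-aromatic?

The p orbitals form a continuous loop: the double-bond atoms are sp², each contributing one p electron; the oxygen donates one lone pair from its p orbital. The ring is fully conjugated.
π-electron count: 3 × 2 = 6 from the double-bond units + 2 from the O atom = 8.
With 8 = 4·2 π electrons, Hückel's rule classifies the planar ring as antiaromatic.

Antiaromatic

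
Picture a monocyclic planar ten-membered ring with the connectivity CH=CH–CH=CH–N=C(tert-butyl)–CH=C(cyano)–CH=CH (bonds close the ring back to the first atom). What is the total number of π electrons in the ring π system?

Check conjugation: the double-bond atoms are sp², each contributing one p electron; each sp² =N– keeps its lone pair in-plane and puts one electron into the π system — every position has a p orbital, so the cyclic π system is continuous.
Counting π electrons: 5 × 2 = 10 from the 5 double-bond units.

10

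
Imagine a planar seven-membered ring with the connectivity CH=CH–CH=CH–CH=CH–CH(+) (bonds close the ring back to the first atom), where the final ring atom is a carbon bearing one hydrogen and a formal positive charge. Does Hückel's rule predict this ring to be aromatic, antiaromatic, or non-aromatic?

Every ring atom contributes a p orbital perpendicular to the ring (the double-bond atoms are sp², each contributing one p electron; the carbocation has an empty p orbital), so the π system is cyclic and fully conjugated.
Counting π electrons: 3 × 2 = 6 from the double-bond units + 0 from the CH(+) atom = 6.
Since 6 = 4·1 + 2, the ring meets the 4n+2 criterion.
(The species described is the tropylium cation.)

Aromatic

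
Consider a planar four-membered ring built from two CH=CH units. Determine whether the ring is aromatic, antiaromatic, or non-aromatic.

Antiaromatic

All ring atoms are sp² and supply a p orbital to the ring (every atom in a ring double bond is sp² and brings one electron to the p orbital); the conjugation is uninterrupted.
Counting π electrons: 2 × 2 = 4 from the 2 double-bond units.
With 4 = 4·1 π electrons, Hückel's rule classifies the planar ring as antiaromatic.
This is cyclobutadiene.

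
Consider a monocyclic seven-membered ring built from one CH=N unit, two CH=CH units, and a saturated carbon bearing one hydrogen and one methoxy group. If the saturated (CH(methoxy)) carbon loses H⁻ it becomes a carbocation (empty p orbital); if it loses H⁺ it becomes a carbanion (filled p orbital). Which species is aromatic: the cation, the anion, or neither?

Once that carbon is sp², every ring atom has a p orbital and both ions are fully conjugated.
Cation: 3 × 2 + 0 = 6 π electrons → 4(1)+2, aromatic.
Anion: 3 × 2 + 2 = 8 π electrons → 4(2), antiaromatic.

The cation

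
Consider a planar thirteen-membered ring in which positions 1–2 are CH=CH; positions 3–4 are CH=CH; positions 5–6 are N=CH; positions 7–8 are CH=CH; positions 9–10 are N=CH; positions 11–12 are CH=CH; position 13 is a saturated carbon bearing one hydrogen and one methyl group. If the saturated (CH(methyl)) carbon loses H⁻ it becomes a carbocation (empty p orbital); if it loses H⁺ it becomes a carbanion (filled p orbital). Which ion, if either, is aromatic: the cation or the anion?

The anion

In both ions every ring atom is sp² and contributes a p orbital, so both rings are fully conjugated.
Cation: 6 × 2 + 0 = 12 π electrons → 4(3), antiaromatic.
Anion: 6 × 2 + 2 = 14 π electrons → 4(3)+2, aromatic.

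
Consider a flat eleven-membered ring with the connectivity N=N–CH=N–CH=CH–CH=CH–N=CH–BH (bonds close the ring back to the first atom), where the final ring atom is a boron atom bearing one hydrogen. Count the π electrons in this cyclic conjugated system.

10

Every ring atom contributes a p orbital perpendicular to the ring (the double-bond atoms are sp², each contributing one p electron; each sp² =N– keeps its lone pair in-plane and puts one electron into the π system; the boron has an empty p orbital), so the π system is cyclic and fully conjugated.
π-electron count: 5 × 2 = 10 from the double-bond units + 0 from the BH atom = 10.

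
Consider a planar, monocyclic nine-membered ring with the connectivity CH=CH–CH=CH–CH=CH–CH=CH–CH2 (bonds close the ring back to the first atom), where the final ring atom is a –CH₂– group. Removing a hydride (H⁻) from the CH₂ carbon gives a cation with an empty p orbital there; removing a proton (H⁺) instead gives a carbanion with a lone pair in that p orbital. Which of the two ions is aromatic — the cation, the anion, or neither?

Once that carbon is sp², every ring atom has a p orbital and both ions are fully conjugated.
Cation: 4 × 2 + 0 = 8 π electrons → 4(2), antiaromatic.
Anion: 4 × 2 + 2 = 10 π electrons → 4(2)+2, aromatic.

The anion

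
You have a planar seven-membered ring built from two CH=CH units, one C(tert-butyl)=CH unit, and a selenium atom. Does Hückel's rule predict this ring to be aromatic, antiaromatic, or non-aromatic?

Antiaromatic

The p orbitals form a continuous loop: each doubly-bonded ring atom is sp² with one p-orbital electron; the selenium donates one lone pair from its p orbital. The ring is fully conjugated.
Tallying contributions gives 3 × 2 = 6 from the double-bond units + 2 from the Se atom = 8.
8 = 4(2); a planar, fully conjugated 4n system is antiaromatic.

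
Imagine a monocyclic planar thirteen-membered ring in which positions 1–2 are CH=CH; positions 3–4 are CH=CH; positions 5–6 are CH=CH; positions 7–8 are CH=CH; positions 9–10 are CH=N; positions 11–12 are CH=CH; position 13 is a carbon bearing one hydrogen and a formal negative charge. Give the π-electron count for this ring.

All ring atoms are sp² and supply a p orbital to the ring (every atom in a ring double bond is sp² and brings one electron to the p orbital; each sp² =N– keeps its lone pair in-plane and puts one electron into the π system; the carbanion's lone pair occupies the p orbital); the conjugation is uninterrupted.
Counting π electrons: 6 × 2 = 12 from the double-bond units + 2 from the CH(-) atom = 14.

14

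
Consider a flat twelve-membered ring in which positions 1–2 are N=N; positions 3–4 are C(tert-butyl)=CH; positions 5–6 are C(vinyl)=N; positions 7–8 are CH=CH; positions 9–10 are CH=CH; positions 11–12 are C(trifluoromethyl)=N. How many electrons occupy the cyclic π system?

All ring atoms are sp² and supply a p orbital to the ring (the double-bond atoms are sp², each contributing one p electron; each sp² =N– keeps its lone pair in-plane and puts one electron into the π system); the conjugation is uninterrupted.
Tallying contributions gives 6 × 2 = 12 from the 6 double-bond units.

12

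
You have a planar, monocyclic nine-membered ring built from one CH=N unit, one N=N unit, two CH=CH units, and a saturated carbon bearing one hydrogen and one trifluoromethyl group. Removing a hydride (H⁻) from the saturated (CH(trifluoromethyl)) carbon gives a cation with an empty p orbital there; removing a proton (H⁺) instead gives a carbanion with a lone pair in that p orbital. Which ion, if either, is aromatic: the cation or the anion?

Once that carbon is sp², every ring atom has a p orbital and both ions are fully conjugated.
Cation: 4 × 2 + 0 = 8 π electrons → 4(2), antiaromatic.
Anion: 4 × 2 + 2 = 10 π electrons → 4(2)+2, aromatic.

The anion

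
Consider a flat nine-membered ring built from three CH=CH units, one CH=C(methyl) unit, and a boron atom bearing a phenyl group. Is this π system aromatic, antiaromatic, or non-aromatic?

Antiaromatic

The p orbitals form a continuous loop: every atom in a ring double bond is sp² and brings one electron to the p orbital; the boron has an empty p orbital. The ring is fully conjugated.
Counting π electrons: 4 × 2 = 8 from the double-bond units + 0 from the B(phenyl) atom = 8.
8 is a 4n count (n = 2), so the planar conjugated ring is antiaromatic.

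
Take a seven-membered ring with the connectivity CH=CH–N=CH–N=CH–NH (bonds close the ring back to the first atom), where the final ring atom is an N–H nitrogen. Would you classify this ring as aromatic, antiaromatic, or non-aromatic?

Antiaromatic

Check conjugation: the double-bond atoms are sp², each contributing one p electron; the doubly-bonded nitrogens are pyridine-type — their lone pairs lie in the ring plane, leaving one electron in the p orbital; the pyrrole-type nitrogen donates its lone pair from the p orbital — every position has a p orbital, so the cyclic π system is continuous.
Adding the contributions, 3 × 2 = 6 from the double-bond units + 2 from the NH atom = 8.
8 = 4(2); a planar, fully conjugated 4n system is antiaromatic.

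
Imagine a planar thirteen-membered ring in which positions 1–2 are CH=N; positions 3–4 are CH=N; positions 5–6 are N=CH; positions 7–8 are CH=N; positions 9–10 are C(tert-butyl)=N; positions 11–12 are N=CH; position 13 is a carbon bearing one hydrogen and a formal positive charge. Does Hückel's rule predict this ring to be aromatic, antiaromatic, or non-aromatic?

Antiaromatic

Check conjugation: the double-bond atoms are sp², each contributing one p electron; the doubly-bonded nitrogens are pyridine-type — their lone pairs lie in the ring plane, leaving one electron in the p orbital; the carbocation has an empty p orbital — every position has a p orbital, so the cyclic π system is continuous.
π-electron count: 6 × 2 = 12 from the double-bond units + 0 from the CH(+) atom = 12.
With 12 = 4·3 π electrons, Hückel's rule classifies the planar ring as antiaromatic.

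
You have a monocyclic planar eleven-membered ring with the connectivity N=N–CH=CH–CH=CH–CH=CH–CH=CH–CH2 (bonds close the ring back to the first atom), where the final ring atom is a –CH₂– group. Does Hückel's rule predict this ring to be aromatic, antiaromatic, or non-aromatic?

The CH2 carbon is saturated: the tetrahedral CH₂ carbon is sp³ and has no p orbital in the ring π system. Conjugation is not continuous around the ring.
Without a continuous loop of overlapping p orbitals the Hückel electron count never comes into play.

Non-aromatic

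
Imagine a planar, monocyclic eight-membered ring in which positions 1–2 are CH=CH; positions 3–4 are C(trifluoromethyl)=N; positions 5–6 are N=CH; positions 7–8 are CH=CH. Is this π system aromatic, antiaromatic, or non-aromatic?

All ring atoms are sp² and supply a p orbital to the ring (every atom in a ring double bond is sp² and brings one electron to the p orbital; each sp² =N– keeps its lone pair in-plane and puts one electron into the π system); the conjugation is uninterrupted.
Tallying contributions gives 4 × 2 = 8 from the 4 double-bond units.
8 is a 4n count (n = 2), so the planar conjugated ring is antiaromatic.

Antiaromatic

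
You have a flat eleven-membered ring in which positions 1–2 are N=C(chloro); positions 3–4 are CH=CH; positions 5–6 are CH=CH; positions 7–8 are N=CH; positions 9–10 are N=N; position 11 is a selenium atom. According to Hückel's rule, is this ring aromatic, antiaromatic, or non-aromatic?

The p orbitals form a continuous loop: every atom in a ring double bond is sp² and brings one electron to the p orbital; each =N– nitrogen is pyridine-type (lone pair in the sp² plane, one electron in the p orbital); the selenium donates one lone pair from its p orbital. The ring is fully conjugated.
Tallying contributions gives 5 × 2 = 10 from the double-bond units + 2 from the Se atom = 12.
A 4n π count (12, n = 3) in a planar conjugated ring means antiaromatic.

Antiaromatic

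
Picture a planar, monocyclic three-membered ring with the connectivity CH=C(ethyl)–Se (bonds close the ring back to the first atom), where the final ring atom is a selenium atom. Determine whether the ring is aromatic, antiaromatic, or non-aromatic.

The p orbitals form a continuous loop: every atom in a ring double bond is sp² and brings one electron to the p orbital; the selenium donates one lone pair from its p orbital. The ring is fully conjugated.
Counting π electrons: 1 × 2 = 2 from the double-bond unit + 2 from the Se atom = 4.
4 is a 4n count (n = 1), so the planar conjugated ring is antiaromatic.

Antiaromatic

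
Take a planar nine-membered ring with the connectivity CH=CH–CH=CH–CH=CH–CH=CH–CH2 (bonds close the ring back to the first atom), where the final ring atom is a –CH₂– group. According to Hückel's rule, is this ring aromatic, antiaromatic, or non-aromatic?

At the CH2 position, the tetrahedral CH₂ carbon is sp³ and has no p orbital in the ring π system; the ring's p-orbital overlap is broken there.
Broken conjugation rules out both aromaticity and antiaromaticity.

Non-aromatic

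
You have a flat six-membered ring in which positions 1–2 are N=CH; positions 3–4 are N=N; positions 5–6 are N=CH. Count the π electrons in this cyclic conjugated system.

6

Every ring atom contributes a p orbital perpendicular to the ring (the double-bond atoms are sp², each contributing one p electron; each =N– nitrogen is pyridine-type (lone pair in the sp² plane, one electron in the p orbital)), so the π system is cyclic and fully conjugated.
π-electron count: 3 × 2 = 6 from the 3 double-bond units.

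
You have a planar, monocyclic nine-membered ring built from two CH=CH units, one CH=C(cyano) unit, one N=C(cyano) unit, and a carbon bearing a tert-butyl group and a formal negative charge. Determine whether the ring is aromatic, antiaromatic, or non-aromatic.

Aromatic

The p orbitals form a continuous loop: the double-bond atoms are sp², each contributing one p electron; each sp² =N– keeps its lone pair in-plane and puts one electron into the π system; the carbanion's lone pair occupies the p orbital. The ring is fully conjugated.
Tallying contributions gives 4 × 2 = 8 from the double-bond units + 2 from the C(tert-butyl)(-) atom = 10.
10 = 4(2) + 2, which satisfies Hückel's 4n+2 rule.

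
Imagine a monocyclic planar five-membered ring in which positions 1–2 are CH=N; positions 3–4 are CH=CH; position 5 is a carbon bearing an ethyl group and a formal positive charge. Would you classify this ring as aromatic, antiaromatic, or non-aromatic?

Every ring atom contributes a p orbital perpendicular to the ring (the double-bond atoms are sp², each contributing one p electron; each =N– nitrogen is pyridine-type (lone pair in the sp² plane, one electron in the p orbital); the carbocation has an empty p orbital), so the π system is cyclic and fully conjugated.
Counting π electrons: 2 × 2 = 4 from the double-bond units + 0 from the C(ethyl)(+) atom = 4.
4 is a 4n count (n = 1), so the planar conjugated ring is antiaromatic.

Antiaromatic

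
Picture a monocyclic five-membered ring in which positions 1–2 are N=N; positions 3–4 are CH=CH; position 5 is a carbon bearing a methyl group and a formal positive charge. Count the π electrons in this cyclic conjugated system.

The p orbitals form a continuous loop: the double-bond atoms are sp², each contributing one p electron; each =N– nitrogen is pyridine-type (lone pair in the sp² plane, one electron in the p orbital); the carbocation has an empty p orbital. The ring is fully conjugated.
Counting π electrons: 2 × 2 = 4 from the double-bond units + 0 from the C(methyl)(+) atom = 4.

4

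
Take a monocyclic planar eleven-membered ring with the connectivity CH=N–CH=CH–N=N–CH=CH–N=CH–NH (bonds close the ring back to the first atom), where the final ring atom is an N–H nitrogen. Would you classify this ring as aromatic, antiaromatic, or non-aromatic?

Antiaromatic

Every ring atom contributes a p orbital perpendicular to the ring (each doubly-bonded ring atom is sp² with one p-orbital electron; the doubly-bonded nitrogens are pyridine-type — their lone pairs lie in the ring plane, leaving one electron in the p orbital; the pyrrole-type nitrogen donates its lone pair from the p orbital), so the π system is cyclic and fully conjugated.
Tallying contributions gives 5 × 2 = 10 from the double-bond units + 2 from the NH atom = 12.
A 4n π count (12, n = 3) in a planar conjugated ring means antiaromatic.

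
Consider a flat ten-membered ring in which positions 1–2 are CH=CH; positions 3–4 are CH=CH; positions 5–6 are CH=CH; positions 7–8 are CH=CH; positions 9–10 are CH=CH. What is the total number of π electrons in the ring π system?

10

The p orbitals form a continuous loop: each doubly-bonded ring atom is sp² with one p-orbital electron. The ring is fully conjugated.
Counting π electrons: 5 × 2 = 10 from the 5 double-bond units.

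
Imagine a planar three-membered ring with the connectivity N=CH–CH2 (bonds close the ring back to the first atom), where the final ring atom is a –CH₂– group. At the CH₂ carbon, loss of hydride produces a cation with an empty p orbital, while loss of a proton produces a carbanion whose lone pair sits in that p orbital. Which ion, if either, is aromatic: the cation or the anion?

The cation

Both ions have a continuous loop of p orbitals — each ring atom is sp².
Cation: 1 × 2 + 0 = 2 π electrons → 4(0)+2, aromatic.
Anion: 1 × 2 + 2 = 4 π electrons → 4(1), antiaromatic.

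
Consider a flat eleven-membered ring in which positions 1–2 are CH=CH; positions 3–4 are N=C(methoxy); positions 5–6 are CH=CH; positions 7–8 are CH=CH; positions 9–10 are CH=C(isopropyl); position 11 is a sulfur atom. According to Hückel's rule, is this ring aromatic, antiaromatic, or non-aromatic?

All ring atoms are sp² and supply a p orbital to the ring (each doubly-bonded ring atom is sp² with one p-orbital electron; each =N– nitrogen is pyridine-type (lone pair in the sp² plane, one electron in the p orbital); the sulfur donates one lone pair from its p orbital); the conjugation is uninterrupted.
π-electron count: 5 × 2 = 10 from the double-bond units + 2 from the S atom = 12.
12 = 4(3); a planar, fully conjugated 4n system is antiaromatic.

Antiaromatic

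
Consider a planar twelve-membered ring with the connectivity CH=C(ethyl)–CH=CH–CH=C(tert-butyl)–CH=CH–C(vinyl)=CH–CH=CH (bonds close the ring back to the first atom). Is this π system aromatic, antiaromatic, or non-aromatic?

Antiaromatic

Every ring atom contributes a p orbital perpendicular to the ring (each doubly-bonded ring atom is sp² with one p-orbital electron), so the π system is cyclic and fully conjugated.
Counting π electrons: 6 × 2 = 12 from the 6 double-bond units.
With 12 = 4·3 π electrons, Hückel's rule classifies the planar ring as antiaromatic.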